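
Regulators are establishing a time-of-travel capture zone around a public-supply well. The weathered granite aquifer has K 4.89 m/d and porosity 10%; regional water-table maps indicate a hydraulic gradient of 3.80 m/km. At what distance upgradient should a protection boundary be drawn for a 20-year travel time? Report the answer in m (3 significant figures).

1360 m

Specific discharge q = 4.89 × 0.0038 = 0.01858 m/d
v = Ki/n = 4.89·0.0038/0.10 = 0.1858 m/d
T = 20 yr × 365 = 7300 d
L = v × T = 0.1858 × 7300 = 1356 m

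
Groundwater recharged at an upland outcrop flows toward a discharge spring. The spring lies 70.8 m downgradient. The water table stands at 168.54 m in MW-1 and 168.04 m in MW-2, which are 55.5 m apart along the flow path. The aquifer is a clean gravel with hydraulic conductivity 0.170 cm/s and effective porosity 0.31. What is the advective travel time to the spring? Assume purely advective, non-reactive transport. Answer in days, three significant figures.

Hydraulic gradient i = (168.54 − 168.04) / 55.5 = 0.50 / 55.5 = 0.009009
K = 0.170 cm/s × 864 = 146.9 m/d
Darcy flux q = K·i = 146.9 × 0.009009 = 1.323 m/d
Seepage velocity v = q / n = 1.323 / 0.31 = 4.269 m/d
t = L / v = 70.8 / 4.269 = 16.59 d

16.6 days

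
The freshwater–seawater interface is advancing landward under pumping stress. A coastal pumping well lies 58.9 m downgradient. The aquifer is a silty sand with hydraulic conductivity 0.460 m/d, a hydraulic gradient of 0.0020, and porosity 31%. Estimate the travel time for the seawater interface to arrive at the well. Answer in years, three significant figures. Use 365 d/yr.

Darcy flux q = K·i = 0.460 × 0.0020 = 9.200e-4 m/d
v_s = q/n_e = 9.200e-4/0.31 = 0.002968 m/d
t = L / v = 58.9 / 0.002968 = 19850 d
   = 19850 / 365 = 54.4 yr

54.4 years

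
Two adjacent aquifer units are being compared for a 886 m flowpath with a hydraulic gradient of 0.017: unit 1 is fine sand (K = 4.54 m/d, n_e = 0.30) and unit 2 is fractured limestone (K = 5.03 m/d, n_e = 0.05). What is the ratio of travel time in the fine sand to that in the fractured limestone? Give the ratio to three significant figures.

6.65

Unit 1 (fine sand): v = 4.54×0.017/0.30 = 0.2573 m/d, t = 886/0.2573 = 3444 d
Unit 2 (fractured limestone): v = 5.03×0.017/0.05 = 1.710 m/d, t = 886/1.710 = 518.1 d
t(fine sand) / t(fractured limestone) = 3444/518.1 = 6.65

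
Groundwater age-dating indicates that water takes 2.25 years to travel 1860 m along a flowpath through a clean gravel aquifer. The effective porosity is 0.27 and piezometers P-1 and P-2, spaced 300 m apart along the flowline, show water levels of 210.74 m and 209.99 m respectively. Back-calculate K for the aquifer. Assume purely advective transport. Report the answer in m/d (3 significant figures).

Hydraulic gradient i = (210.74 − 209.99) / 300 = 0.75 / 300 = 0.002500
t = 2.25 years = 821.3 d
v = L / t = 1860 / 821.3 = 2.265 m/d
K = v · n / i = 2.265 × 0.27 / 0.002500 = 245 m/d

245 m/d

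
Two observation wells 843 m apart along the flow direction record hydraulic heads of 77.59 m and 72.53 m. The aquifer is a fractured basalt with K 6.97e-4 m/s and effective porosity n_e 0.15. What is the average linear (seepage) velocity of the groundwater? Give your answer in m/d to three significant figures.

Hydraulic gradient i = (77.59 − 72.53) / 843 = 5.06 / 843 = 0.006002
K = 6.97e-4 m/s × 86400 s/d = 60.22 m/d
Darcy flux q = K·i = 60.22 × 0.006002 = 0.3615 m/d
Average linear velocity = 0.3615 / 0.15 = 2.410 m/d

2.41 m/d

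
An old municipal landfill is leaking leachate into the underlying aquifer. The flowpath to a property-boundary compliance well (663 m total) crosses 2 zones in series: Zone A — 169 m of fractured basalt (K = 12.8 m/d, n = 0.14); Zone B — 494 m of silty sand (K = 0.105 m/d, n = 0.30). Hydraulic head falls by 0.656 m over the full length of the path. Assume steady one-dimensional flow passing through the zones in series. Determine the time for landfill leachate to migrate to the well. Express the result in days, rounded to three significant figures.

1.24e6 days

Continuity: the same q passes through each zone, so ΔH = q·Σ(L_j/K_j) — the zones act as resistances in series.
Σ(L/K) = 169/12.8 + 494/0.105 = 13.20 + 4705 = 4718 d
q = ΔH / Σ(L/K) = 0.656 / 4718 = 1.390e-4 m/d (same in every zone)
Zone A: v = q/n = 1.390e-4/0.14 = 9.932e-4 m/d → t_A = 169/9.932e-4 = 170200 d
Zone B: v = q/n = 1.390e-4/0.30 = 4.635e-4 m/d → t_B = 494/4.635e-4 = 1.066e6 d
Total t = 170200 + 1.066e6 = 1.236e6 d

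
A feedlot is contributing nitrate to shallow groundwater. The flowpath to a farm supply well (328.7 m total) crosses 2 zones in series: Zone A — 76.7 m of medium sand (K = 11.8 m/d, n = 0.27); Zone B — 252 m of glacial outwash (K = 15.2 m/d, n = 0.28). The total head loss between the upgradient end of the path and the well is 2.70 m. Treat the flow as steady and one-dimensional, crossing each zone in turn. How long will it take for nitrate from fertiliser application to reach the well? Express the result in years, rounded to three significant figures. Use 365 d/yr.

Steady 1-D flow in series ⇒ the Darcy flux q is identical in every zone and the zone head losses add (resistances L/K in series).
Σ(L/K) = 76.7/11.8 + 252/15.2 = 6.500 + 16.58 = 23.08 d
q = ΔH / Σ(L/K) = 2.70 / 23.08 = 0.1170 m/d (same in every zone)
Zone A: v = q/n = 0.1170/0.27 = 0.4333 m/d → t_A = 76.7/0.4333 = 177.0 d
Zone B: v = q/n = 0.1170/0.28 = 0.4178 m/d → t_B = 252/0.4178 = 603.1 d
Total t = 177.0 + 603.1 = 780.1 d
   = 780.1 / 365 = 2.14 yr

2.14 years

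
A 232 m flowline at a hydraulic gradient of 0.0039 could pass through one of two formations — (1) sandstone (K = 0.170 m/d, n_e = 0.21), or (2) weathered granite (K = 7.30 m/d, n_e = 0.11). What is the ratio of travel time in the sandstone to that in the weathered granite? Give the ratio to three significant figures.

Unit 1 (sandstone): v = 0.170×0.0039/0.21 = 0.003157 m/d, t = 232/0.003157 = 73480 d
Unit 2 (weathered granite): v = 7.30×0.0039/0.11 = 0.2588 m/d, t = 232/0.2588 = 896.4 d
t(sandstone) / t(weathered granite) = 73480/896.4 = 82.0

82.0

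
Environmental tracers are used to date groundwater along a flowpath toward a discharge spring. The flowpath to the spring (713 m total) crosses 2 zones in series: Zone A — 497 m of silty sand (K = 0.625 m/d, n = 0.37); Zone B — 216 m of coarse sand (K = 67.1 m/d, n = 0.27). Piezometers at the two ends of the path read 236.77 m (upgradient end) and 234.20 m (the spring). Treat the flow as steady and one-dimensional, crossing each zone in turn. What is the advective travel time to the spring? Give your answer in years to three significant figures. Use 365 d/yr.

206 years

Total head drop ΔH = 236.77 − 234.20 = 2.57 m
Continuity: the same q passes through each zone, so ΔH = q·Σ(L_j/K_j) — the zones act as resistances in series.
Σ(L/K) = 497/0.625 + 216/67.1 = 795.2 + 3.219 = 798.4 d
q = ΔH / Σ(L/K) = 2.57 / 798.4 = 0.003219 m/d (same in every zone)
Zone A: v = q/n = 0.003219/0.37 = 0.008700 m/d → t_A = 497/0.008700 = 57130 d
Zone B: v = q/n = 0.003219/0.27 = 0.01192 m/d → t_B = 216/0.01192 = 18120 d
Total t = 57130 + 18120 = 75250 d
   = 75250 / 365 = 206 yr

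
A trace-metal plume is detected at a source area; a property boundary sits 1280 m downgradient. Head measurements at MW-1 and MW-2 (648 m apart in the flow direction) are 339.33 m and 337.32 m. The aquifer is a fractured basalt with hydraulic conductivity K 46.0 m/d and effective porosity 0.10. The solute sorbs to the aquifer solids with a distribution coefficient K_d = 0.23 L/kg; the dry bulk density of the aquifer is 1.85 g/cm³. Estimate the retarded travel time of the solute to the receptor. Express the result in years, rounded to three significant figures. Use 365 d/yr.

Hydraulic gradient i = (339.33 − 337.32) / 648 = 2.01 / 648 = 0.003102
Darcy flux q = K·i = 46.0 × 0.003102 = 0.1427 m/d
Seepage velocity v = q / n = 0.1427 / 0.10 = 1.427 m/d
Retardation R = 1 + ρ_b·K_d/n = 1 + 1.85×0.23/0.10 = 5.255
Contaminant velocity v_c = v/R = 1.427/5.255 = 0.2715 m/d
t = L/v_c = 1280/0.2715 = 4714 d
   = 4714/365 = 12.9 yr

12.9 years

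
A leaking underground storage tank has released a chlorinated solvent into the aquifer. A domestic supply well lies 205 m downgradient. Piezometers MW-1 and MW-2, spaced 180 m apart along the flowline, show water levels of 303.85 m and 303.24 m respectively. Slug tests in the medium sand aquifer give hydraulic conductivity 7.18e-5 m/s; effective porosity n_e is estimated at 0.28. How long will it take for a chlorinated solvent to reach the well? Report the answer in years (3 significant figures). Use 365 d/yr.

7.48 years

Hydraulic gradient i = (303.85 − 303.24) / 180 = 0.61 / 180 = 0.003389
K = 7.18e-5 m/s × 86400 s/d = 6.204 m/d
Specific discharge q = 6.204 × 0.003389 = 0.02102 m/d
v = Ki/n = 6.204·0.003389/0.28 = 0.07508 m/d
t = L / v = 205 / 0.07508 = 2730 d
   = 2730 / 365 = 7.48 yr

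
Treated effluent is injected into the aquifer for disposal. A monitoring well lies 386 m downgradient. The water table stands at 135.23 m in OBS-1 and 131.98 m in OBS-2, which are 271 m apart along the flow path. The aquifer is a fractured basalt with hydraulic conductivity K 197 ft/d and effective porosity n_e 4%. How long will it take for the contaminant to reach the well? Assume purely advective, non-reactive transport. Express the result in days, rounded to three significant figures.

Hydraulic gradient i = (135.23 − 131.98) / 271 = 3.25 / 271 = 0.01199
K = 197 ft/d × 0.3048 = 60.05 m/d
Specific discharge q = 60.05 × 0.01199 = 0.7201 m/d
v_s = q/n_e = 0.7201/0.04 = 18.00 m/d
t = L / v = 386 / 18.00 = 21.44 d

21.4 days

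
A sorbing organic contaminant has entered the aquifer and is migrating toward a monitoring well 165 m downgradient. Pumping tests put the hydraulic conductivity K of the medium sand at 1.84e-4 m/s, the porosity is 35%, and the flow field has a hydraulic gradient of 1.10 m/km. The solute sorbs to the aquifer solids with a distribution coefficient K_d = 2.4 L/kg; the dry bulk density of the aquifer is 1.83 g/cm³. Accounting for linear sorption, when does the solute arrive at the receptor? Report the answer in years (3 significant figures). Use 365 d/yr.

123 years

K = 1.84e-4 m/s × 86400 s/d = 15.90 m/d
q = Ki = 15.90 × 0.0011 = 0.01749 m/d
Seepage velocity v = q / n = 0.01749 / 0.35 = 0.04996 m/d
Retardation R = 1 + ρ_b·K_d/n = 1 + 1.83×2.4/0.35 = 13.55
Contaminant velocity v_c = v/R = 0.04996/13.55 = 0.003688 m/d
t = L/v_c = 165/0.003688 = 44740 d
   = 44740/365 = 123 yr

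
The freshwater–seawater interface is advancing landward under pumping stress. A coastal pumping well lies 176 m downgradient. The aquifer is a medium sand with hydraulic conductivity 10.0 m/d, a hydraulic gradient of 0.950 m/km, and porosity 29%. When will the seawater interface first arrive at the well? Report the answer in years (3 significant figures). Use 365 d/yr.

14.7 years

q = Ki = 10.0 × 9.5e-4 = 0.009500 m/d
v = Ki/n = 10.0·9.5e-4/0.29 = 0.03276 m/d
t = L / v = 176 / 0.03276 = 5373 d
   = 5373 / 365 = 14.7 yr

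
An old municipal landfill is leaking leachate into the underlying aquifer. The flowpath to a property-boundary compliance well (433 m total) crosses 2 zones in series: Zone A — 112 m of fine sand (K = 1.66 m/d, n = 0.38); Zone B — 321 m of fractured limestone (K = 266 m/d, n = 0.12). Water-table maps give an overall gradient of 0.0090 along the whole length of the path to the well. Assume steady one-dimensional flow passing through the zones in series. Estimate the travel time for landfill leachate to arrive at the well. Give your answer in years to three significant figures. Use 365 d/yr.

Continuity: the same q passes through each zone, so ΔH = q·Σ(L_j/K_j) — the zones act as resistances in series.
Σ(L/K) = 112/1.66 + 321/266 = 67.47 + 1.207 = 68.68 d
K_eq = L_total / Σ(L/K) = 433 / 68.68 = 6.305 m/d
q = K_eq · i = 6.305 × 0.0090 = 0.05674 m/d (same in every zone)
Zone A: v = q/n = 0.05674/0.38 = 0.1493 m/d → t_A = 112/0.1493 = 750.0 d
Zone B: v = q/n = 0.05674/0.12 = 0.4729 m/d → t_B = 321/0.4729 = 678.8 d
Total t = 750.0 + 678.8 = 1429 d
   = 1429 / 365 = 3.91 yr

3.91 years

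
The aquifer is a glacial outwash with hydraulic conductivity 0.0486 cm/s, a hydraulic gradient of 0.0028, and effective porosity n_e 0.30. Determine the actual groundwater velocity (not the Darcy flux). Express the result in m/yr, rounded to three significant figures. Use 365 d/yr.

143 m/yr

K = 0.0486 cm/s × 864 = 41.99 m/d
Specific discharge q = 41.99 × 0.0028 = 0.1176 m/d
v_s = q/n_e = 0.1176/0.30 = 0.3919 m/d
   = 0.3919 × 365 = 143 m/yr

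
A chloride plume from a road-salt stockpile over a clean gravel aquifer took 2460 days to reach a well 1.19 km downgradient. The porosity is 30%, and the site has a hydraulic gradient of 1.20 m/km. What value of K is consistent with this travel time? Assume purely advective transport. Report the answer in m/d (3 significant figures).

L = 1.19 km = 1190 m
v = L / t = 1190 / 2460 = 0.4837 m/d
K = v · n / i = 0.4837 × 0.30 / 0.0012 = 121 m/d

121 m/d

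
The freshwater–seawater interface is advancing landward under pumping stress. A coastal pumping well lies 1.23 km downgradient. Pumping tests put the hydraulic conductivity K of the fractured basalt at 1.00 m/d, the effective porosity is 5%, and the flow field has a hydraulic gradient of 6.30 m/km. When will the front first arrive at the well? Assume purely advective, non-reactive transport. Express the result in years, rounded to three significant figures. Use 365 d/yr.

Specific discharge q = 1.00 × 0.0063 = 0.006300 m/d
Seepage velocity v = q / n = 0.006300 / 0.05 = 0.1260 m/d
L = 1.23 km = 1230 m
t = L / v = 1230 / 0.1260 = 9762 d
   = 9762 / 365 = 26.7 yr

26.7 years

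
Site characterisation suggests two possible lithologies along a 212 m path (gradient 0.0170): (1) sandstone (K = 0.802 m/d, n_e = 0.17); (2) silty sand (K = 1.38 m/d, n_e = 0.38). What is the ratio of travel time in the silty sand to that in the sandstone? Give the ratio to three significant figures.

Unit 1 (sandstone): v = 0.802×0.017/0.17 = 0.08020 m/d, t = 212/0.08020 = 2643 d
Unit 2 (silty sand): v = 1.38×0.017/0.38 = 0.06174 m/d, t = 212/0.06174 = 3434 d
t(silty sand) / t(sandstone) = 3434/2643 = 1.30

1.30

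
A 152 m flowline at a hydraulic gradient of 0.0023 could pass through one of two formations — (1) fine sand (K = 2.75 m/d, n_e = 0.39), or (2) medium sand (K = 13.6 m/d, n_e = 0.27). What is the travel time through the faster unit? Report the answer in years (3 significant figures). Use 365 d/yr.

3.59 years

Unit 1 (fine sand): v = 2.75×0.0023/0.39 = 0.01622 m/d, t = 152/0.01622 = 9372 d
Unit 2 (medium sand): v = 13.6×0.0023/0.27 = 0.1159 m/d, t = 152/0.1159 = 1312 d
Faster: 1312 d / 365 = 3.59 yr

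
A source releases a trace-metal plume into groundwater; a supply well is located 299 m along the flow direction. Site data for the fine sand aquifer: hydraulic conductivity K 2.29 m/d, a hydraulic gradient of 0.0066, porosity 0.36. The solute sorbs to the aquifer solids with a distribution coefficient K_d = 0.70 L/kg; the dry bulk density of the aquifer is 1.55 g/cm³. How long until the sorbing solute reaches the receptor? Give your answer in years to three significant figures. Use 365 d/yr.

78.3 years

Darcy flux q = K·i = 2.29 × 0.0066 = 0.01511 m/d
v_s = q/n_e = 0.01511/0.36 = 0.04198 m/d
Retardation R = 1 + ρ_b·K_d/n = 1 + 1.55×0.70/0.36 = 4.014
Contaminant velocity v_c = v/R = 0.04198/4.014 = 0.01046 m/d
t = L/v_c = 299/0.01046 = 28590 d
   = 28590/365 = 78.3 yr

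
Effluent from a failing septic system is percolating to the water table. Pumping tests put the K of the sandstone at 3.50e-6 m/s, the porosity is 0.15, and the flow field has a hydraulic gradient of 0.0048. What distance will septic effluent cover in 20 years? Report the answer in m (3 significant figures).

70.6 m

K = 3.50e-6 m/s × 86400 s/d = 0.3024 m/d
Darcy flux q = K·i = 0.3024 × 0.0048 = 0.001452 m/d
Seepage velocity v = q / n = 0.001452 / 0.15 = 0.009677 m/d
T = 20 yr × 365 = 7300 d
L = v × T = 0.009677 × 7300 = 70.64 m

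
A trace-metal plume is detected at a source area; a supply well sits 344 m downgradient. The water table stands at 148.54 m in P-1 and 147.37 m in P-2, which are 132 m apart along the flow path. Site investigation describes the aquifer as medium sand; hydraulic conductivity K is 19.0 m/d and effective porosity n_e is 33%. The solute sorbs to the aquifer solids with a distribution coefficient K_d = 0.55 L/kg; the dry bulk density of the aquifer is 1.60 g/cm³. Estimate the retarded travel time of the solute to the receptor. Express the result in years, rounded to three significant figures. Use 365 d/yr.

Hydraulic gradient i = (148.54 − 147.37) / 132 = 1.17 / 132 = 0.008864
q = Ki = 19.0 × 0.008864 = 0.1684 m/d
v = Ki/n = 19.0·0.008864/0.33 = 0.5103 m/d
Retardation R = 1 + ρ_b·K_d/n = 1 + 1.60×0.55/0.33 = 3.667
Contaminant velocity v_c = v/R = 0.5103/3.667 = 0.1392 m/d
t = L/v_c = 344/0.1392 = 2472 d
   = 2472/365 = 6.77 yr

6.77 years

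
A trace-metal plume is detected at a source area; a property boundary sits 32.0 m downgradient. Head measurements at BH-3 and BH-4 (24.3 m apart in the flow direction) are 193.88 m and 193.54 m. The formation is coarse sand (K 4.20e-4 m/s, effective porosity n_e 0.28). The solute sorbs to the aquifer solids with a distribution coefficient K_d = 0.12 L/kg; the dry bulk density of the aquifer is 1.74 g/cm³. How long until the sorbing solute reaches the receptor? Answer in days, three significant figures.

Hydraulic gradient i = (193.88 − 193.54) / 24.3 = 0.34 / 24.3 = 0.01399
K = 4.20e-4 m/s × 86400 s/d = 36.29 m/d
Darcy flux q = K·i = 36.29 × 0.01399 = 0.5077 m/d
v_s = q/n_e = 0.5077/0.28 = 1.813 m/d
Retardation R = 1 + ρ_b·K_d/n = 1 + 1.74×0.12/0.28 = 1.746
Contaminant velocity v_c = v/R = 1.813/1.746 = 1.039 m/d
t = L/v_c = 32.0/1.039 = 30.81 d

30.8 days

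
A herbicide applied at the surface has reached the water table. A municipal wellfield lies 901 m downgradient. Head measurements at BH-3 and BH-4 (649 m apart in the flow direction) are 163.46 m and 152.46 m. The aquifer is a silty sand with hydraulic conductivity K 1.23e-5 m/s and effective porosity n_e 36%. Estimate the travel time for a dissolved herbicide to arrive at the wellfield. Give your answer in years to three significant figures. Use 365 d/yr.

49.3 years

Hydraulic gradient i = (163.46 − 152.46) / 649 = 11.00 / 649 = 0.01695
K = 1.23e-5 m/s × 86400 s/d = 1.063 m/d
Specific discharge q = 1.063 × 0.01695 = 0.01801 m/d
v = Ki/n = 1.063·0.01695/0.36 = 0.05003 m/d
t = L / v = 901 / 0.05003 = 18010 d
   = 18010 / 365 = 49.3 yr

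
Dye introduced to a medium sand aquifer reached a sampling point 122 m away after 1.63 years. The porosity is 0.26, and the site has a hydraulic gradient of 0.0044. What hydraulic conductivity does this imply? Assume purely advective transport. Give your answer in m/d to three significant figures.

t = 1.63 years = 594.9 d
v = L / t = 122 / 594.9 = 0.2051 m/d
K = v · n / i = 0.2051 × 0.26 / 0.0044 = 12.1 m/d

12.1 m/d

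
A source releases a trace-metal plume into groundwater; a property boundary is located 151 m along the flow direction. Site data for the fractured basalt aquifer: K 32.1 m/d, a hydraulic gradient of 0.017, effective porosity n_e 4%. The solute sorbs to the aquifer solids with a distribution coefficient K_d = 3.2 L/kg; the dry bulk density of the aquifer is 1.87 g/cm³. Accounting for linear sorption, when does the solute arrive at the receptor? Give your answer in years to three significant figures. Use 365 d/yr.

Specific discharge q = 32.1 × 0.017 = 0.5457 m/d
Seepage velocity v = q / n = 0.5457 / 0.04 = 13.64 m/d
Retardation R = 1 + ρ_b·K_d/n = 1 + 1.87×3.2/0.04 = 150.6
Contaminant velocity v_c = v/R = 13.64/150.6 = 0.09059 m/d
t = L/v_c = 151/0.09059 = 1667 d
   = 1667/365 = 4.57 yr

4.57 years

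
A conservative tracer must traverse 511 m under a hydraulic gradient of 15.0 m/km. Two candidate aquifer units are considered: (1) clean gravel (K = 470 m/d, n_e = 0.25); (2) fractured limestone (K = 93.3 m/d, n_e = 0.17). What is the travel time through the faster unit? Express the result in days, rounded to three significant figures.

Unit 1 (clean gravel): v = 470×0.015/0.25 = 28.20 m/d, t = 511/28.20 = 18.12 d
Unit 2 (fractured limestone): v = 93.3×0.015/0.17 = 8.232 m/d, t = 511/8.232 = 62.07 d
Faster unit: t = 18.1 d

18.1 days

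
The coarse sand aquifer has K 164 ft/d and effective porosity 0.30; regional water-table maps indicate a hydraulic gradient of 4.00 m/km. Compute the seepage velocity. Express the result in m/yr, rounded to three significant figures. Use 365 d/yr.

243 m/yr

K = 164 ft/d × 0.3048 = 49.99 m/d
Darcy flux q = K·i = 49.99 × 0.0040 = 0.1999 m/d
Seepage velocity v = q / n = 0.1999 / 0.30 = 0.6665 m/d
   = 0.6665 × 365 = 243 m/yr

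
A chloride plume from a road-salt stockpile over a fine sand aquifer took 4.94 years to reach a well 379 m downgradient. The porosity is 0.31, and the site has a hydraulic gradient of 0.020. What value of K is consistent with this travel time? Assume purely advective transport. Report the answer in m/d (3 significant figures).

t = 4.94 years = 1803 d
v = L / t = 379 / 1803 = 0.2102 m/d
K = v · n / i = 0.2102 × 0.31 / 0.020 = 3.26 m/d

3.26 m/d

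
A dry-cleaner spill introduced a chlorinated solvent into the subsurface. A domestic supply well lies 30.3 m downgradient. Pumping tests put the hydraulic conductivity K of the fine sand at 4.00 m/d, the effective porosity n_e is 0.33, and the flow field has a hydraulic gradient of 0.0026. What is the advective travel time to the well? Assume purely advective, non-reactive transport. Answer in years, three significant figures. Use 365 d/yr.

2.63 years

Darcy flux q = K·i = 4.00 × 0.0026 = 0.01040 m/d
v = Ki/n = 4.00·0.0026/0.33 = 0.03152 m/d
t = L / v = 30.3 / 0.03152 = 961.4 d
   = 961.4 / 365 = 2.63 yr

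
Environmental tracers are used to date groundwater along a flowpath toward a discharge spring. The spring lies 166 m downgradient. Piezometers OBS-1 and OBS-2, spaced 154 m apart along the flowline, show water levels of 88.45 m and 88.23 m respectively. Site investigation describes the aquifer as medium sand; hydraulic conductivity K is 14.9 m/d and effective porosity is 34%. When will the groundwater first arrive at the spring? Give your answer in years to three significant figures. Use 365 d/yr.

7.26 years

Hydraulic gradient i = (88.45 − 88.23) / 154 = 0.22 / 154 = 0.001429
q = Ki = 14.9 × 0.001429 = 0.02129 m/d
v_s = q/n_e = 0.02129/0.34 = 0.06261 m/d
t = L / v = 166 / 0.06261 = 2652 d
   = 2652 / 365 = 7.26 yr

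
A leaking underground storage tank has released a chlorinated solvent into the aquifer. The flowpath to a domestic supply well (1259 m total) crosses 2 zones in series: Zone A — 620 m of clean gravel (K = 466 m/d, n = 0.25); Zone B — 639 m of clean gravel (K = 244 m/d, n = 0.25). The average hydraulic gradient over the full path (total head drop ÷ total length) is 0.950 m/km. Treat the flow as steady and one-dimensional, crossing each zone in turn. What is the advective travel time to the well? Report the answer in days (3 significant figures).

1040 days

Continuity: the same q passes through each zone, so ΔH = q·Σ(L_j/K_j) — the zones act as resistances in series.
Σ(L/K) = 620/466 + 639/244 = 1.330 + 2.619 = 3.949 d
K_eq = L_total / Σ(L/K) = 1259 / 3.949 = 318.8 m/d
q = K_eq · i = 318.8 × 9.5e-4 = 0.3028 m/d (same in every zone)
Zone A: v = q/n = 0.3028/0.25 = 1.211 m/d → t_A = 620/1.211 = 511.8 d
Zone B: v = q/n = 0.3028/0.25 = 1.211 m/d → t_B = 639/1.211 = 527.5 d
Total t = 511.8 + 527.5 = 1039 d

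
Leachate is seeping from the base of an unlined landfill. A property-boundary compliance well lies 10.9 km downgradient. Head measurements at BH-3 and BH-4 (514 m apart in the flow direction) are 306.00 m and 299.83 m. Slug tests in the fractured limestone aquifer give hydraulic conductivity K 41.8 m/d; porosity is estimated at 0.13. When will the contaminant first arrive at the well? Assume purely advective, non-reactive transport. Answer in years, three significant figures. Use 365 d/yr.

Hydraulic gradient i = (306.00 − 299.83) / 514 = 6.17 / 514 = 0.01200
Specific discharge q = 41.8 × 0.01200 = 0.5018 m/d
v = Ki/n = 41.8·0.01200/0.13 = 3.860 m/d
L = 10.9 km = 10900 m
t = L / v = 10900 / 3.860 = 2824 d
   = 2824 / 365 = 7.74 yr

7.74 years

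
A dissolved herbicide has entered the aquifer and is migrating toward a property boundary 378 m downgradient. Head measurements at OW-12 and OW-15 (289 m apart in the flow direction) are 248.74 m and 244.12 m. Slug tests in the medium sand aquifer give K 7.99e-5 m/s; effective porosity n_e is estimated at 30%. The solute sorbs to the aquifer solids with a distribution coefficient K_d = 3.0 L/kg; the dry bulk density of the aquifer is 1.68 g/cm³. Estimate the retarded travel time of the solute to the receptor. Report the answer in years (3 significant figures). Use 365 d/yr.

50.1 years

Hydraulic gradient i = (248.74 − 244.12) / 289 = 4.62 / 289 = 0.01599
K = 7.99e-5 m/s × 86400 s/d = 6.903 m/d
Darcy flux q = K·i = 6.903 × 0.01599 = 0.1104 m/d
Seepage velocity v = q / n = 0.1104 / 0.30 = 0.3679 m/d
Retardation R = 1 + ρ_b·K_d/n = 1 + 1.68×3.0/0.30 = 17.80
Contaminant velocity v_c = v/R = 0.3679/17.80 = 0.02067 m/d
t = L/v_c = 378/0.02067 = 18290 d
   = 18290/365 = 50.1 yr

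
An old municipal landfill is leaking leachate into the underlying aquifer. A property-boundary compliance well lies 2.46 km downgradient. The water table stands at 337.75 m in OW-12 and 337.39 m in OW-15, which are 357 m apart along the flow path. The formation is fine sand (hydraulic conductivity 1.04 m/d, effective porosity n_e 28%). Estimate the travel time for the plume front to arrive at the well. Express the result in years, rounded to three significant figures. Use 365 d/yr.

Hydraulic gradient i = (337.75 − 337.39) / 357 = 0.36 / 357 = 0.001008
Darcy flux q = K·i = 1.04 × 0.001008 = 0.001049 m/d
v = Ki/n = 1.04·0.001008/0.28 = 0.003745 m/d
L = 2.46 km = 2460 m
t = L / v = 2460 / 0.003745 = 656800 d
   = 656800 / 365 = 1800 yr

1800 years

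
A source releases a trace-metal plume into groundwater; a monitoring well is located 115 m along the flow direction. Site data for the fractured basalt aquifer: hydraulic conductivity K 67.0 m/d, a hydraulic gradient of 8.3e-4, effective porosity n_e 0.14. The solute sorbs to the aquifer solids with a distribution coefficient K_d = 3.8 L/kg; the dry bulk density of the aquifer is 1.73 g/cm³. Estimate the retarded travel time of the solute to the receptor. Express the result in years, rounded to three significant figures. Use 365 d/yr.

38.0 years

Specific discharge q = 67.0 × 8.3e-4 = 0.05561 m/d
v = Ki/n = 67.0·8.3e-4/0.14 = 0.3972 m/d
Retardation R = 1 + ρ_b·K_d/n = 1 + 1.73×3.8/0.14 = 47.96
Contaminant velocity v_c = v/R = 0.3972/47.96 = 0.008283 m/d
t = L/v_c = 115/0.008283 = 13880 d
   = 13880/365 = 38.0 yr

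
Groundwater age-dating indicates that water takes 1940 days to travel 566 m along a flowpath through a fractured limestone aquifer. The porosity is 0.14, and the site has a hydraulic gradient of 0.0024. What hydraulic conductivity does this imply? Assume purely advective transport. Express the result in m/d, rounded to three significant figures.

17.0 m/d

v = L / t = 566 / 1940 = 0.2918 m/d
K = v · n / i = 0.2918 × 0.14 / 0.0024 = 17.0 m/d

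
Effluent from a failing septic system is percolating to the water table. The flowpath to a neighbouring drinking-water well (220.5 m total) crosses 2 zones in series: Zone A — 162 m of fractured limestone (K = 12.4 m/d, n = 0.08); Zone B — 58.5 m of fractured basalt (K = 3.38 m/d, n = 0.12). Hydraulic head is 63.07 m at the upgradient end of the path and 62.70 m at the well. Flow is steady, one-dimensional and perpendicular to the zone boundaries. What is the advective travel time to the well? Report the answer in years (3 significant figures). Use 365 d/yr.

4.49 years

Total head drop ΔH = 63.07 − 62.70 = 0.37 m
Continuity: the same q passes through each zone, so ΔH = q·Σ(L_j/K_j) — the zones act as resistances in series.
Σ(L/K) = 162/12.4 + 58.5/3.38 = 13.06 + 17.31 = 30.37 d
q = ΔH / Σ(L/K) = 0.37 / 30.37 = 0.01218 m/d (same in every zone)
Zone A: v = q/n = 0.01218/0.08 = 0.1523 m/d → t_A = 162/0.1523 = 1064 d
Zone B: v = q/n = 0.01218/0.12 = 0.1015 m/d → t_B = 58.5/0.1015 = 576.3 d
Total t = 1064 + 576.3 = 1640 d
   = 1640 / 365 = 4.49 yr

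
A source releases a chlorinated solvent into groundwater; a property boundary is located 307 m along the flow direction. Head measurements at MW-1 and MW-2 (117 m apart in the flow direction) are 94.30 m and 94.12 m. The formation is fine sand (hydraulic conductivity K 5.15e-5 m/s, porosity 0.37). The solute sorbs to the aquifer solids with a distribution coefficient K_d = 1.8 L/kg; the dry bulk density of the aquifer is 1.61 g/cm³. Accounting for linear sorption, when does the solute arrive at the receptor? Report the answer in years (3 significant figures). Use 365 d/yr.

402 years

Hydraulic gradient i = (94.30 − 94.12) / 117 = 0.18 / 117 = 0.001538
K = 5.15e-5 m/s × 86400 s/d = 4.450 m/d
q = Ki = 4.450 × 0.001538 = 0.006846 m/d
v = Ki/n = 4.450·0.001538/0.37 = 0.01850 m/d
Retardation R = 1 + ρ_b·K_d/n = 1 + 1.61×1.8/0.37 = 8.832
Contaminant velocity v_c = v/R = 0.01850/8.832 = 0.002095 m/d
t = L/v_c = 307/0.002095 = 146600 d
   = 146600/365 = 402 yr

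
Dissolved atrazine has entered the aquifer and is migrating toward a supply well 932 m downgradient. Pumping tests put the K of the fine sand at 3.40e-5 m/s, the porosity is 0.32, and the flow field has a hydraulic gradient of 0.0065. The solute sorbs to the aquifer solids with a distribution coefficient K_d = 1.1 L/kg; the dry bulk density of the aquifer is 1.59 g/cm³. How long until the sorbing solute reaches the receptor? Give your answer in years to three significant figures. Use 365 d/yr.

277 years

K = 3.40e-5 m/s × 86400 s/d = 2.938 m/d
Darcy flux q = K·i = 2.938 × 0.0065 = 0.01909 m/d
Seepage velocity v = q / n = 0.01909 / 0.32 = 0.05967 m/d
Retardation R = 1 + ρ_b·K_d/n = 1 + 1.59×1.1/0.32 = 6.466
Contaminant velocity v_c = v/R = 0.05967/6.466 = 0.009229 m/d
t = L/v_c = 932/0.009229 = 101000 d
   = 101000/365 = 277 yr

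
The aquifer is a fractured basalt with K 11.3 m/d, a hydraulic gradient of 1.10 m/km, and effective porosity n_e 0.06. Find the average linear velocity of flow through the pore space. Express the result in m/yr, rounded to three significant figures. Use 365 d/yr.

75.6 m/yr

Specific discharge q = 11.3 × 0.0011 = 0.01243 m/d
v_s = q/n_e = 0.01243/0.06 = 0.2072 m/d
   = 0.2072 × 365 = 75.6 m/yr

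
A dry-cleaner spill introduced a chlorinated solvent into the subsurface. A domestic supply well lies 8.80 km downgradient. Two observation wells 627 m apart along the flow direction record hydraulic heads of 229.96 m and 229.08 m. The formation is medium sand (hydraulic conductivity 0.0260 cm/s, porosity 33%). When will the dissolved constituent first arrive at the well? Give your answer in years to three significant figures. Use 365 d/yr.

Hydraulic gradient i = (229.96 − 229.08) / 627 = 0.88 / 627 = 0.001404
K = 0.0260 cm/s × 864 = 22.46 m/d
Specific discharge q = 22.46 × 0.001404 = 0.03153 m/d
Average linear velocity = 0.03153 / 0.33 = 0.09554 m/d
L = 8.80 km = 8800 m
t = L / v = 8800 / 0.09554 = 92110 d
   = 92110 / 365 = 252 yr

252 years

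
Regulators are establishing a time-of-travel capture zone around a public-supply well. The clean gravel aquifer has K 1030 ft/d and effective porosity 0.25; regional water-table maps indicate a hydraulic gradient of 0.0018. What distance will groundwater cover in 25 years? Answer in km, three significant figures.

20.6 km

K = 1030 ft/d × 0.3048 = 313.9 m/d
Darcy flux q = K·i = 313.9 × 0.0018 = 0.5651 m/d
v = Ki/n = 313.9·0.0018/0.25 = 2.260 m/d
T = 25 yr × 365 = 9125 d
L = v × T = 2.260 × 9125 = 20630 m
   = 20.6 km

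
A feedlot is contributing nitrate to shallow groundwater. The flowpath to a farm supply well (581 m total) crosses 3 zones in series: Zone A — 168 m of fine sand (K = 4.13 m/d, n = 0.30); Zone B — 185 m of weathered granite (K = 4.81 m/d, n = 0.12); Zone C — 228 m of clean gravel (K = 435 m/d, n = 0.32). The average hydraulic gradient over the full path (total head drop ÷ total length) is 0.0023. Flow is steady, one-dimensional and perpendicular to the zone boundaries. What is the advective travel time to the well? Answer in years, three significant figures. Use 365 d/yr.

Steady 1-D flow in series ⇒ the Darcy flux q is identical in every zone and the zone head losses add (resistances L/K in series).
Σ(L/K) = 168/4.13 + 185/4.81 + 228/435 = 40.68 + 38.46 + 0.5241 = 79.66 d
K_eq = L_total / Σ(L/K) = 581 / 79.66 = 7.293 m/d
q = K_eq · i = 7.293 × 0.0023 = 0.01677 m/d (same in every zone)
Zone A: v = q/n = 0.01677/0.30 = 0.05591 m/d → t_A = 168/0.05591 = 3005 d
Zone B: v = q/n = 0.01677/0.12 = 0.1398 m/d → t_B = 185/0.1398 = 1323 d
Zone C: v = q/n = 0.01677/0.32 = 0.05242 m/d → t_C = 228/0.05242 = 4350 d
Total t = 3005 + 1323 + 4350 = 8678 d
   = 8678 / 365 = 23.8 yr

23.8 years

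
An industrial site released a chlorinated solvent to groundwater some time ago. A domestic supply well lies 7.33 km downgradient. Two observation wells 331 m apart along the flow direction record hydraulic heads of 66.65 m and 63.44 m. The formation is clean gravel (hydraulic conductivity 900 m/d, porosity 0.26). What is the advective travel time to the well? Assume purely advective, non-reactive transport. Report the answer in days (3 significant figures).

Hydraulic gradient i = (66.65 − 63.44) / 331 = 3.21 / 331 = 0.009698
Specific discharge q = 900 × 0.009698 = 8.728 m/d
Seepage velocity v = q / n = 8.728 / 0.26 = 33.57 m/d
L = 7.33 km = 7330 m
t = L / v = 7330 / 33.57 = 218.4 d

218 days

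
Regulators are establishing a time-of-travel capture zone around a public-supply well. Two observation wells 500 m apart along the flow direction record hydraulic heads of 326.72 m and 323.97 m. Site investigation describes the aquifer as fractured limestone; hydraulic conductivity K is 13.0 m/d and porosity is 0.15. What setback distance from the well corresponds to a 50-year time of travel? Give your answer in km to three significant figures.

Hydraulic gradient i = (326.72 − 323.97) / 500 = 2.75 / 500 = 0.005500
Specific discharge q = 13.0 × 0.005500 = 0.07150 m/d
Average linear velocity = 0.07150 / 0.15 = 0.4767 m/d
T = 50 yr × 365 = 18250 d
L = v × T = 0.4767 × 18250 = 8699 m
   = 8.70 km

8.70 km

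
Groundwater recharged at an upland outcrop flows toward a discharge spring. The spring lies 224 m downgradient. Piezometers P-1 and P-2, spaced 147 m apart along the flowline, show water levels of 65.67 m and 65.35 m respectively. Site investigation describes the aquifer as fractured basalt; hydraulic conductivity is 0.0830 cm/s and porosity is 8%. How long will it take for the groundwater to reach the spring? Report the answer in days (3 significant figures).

Hydraulic gradient i = (65.67 − 65.35) / 147 = 0.32 / 147 = 0.002177
K = 0.0830 cm/s × 864 = 71.71 m/d
q = Ki = 71.71 × 0.002177 = 0.1561 m/d
Seepage velocity v = q / n = 0.1561 / 0.08 = 1.951 m/d
t = L / v = 224 / 1.951 = 114.8 d

115 days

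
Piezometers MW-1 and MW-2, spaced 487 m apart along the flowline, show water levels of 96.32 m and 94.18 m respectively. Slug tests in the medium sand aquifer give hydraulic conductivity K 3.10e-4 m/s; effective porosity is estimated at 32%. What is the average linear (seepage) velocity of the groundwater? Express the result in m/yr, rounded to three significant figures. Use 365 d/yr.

134 m/yr

Hydraulic gradient i = (96.32 − 94.18) / 487 = 2.14 / 487 = 0.004394
K = 3.10e-4 m/s × 86400 s/d = 26.78 m/d
Darcy flux q = K·i = 26.78 × 0.004394 = 0.1177 m/d
Average linear velocity = 0.1177 / 0.32 = 0.3678 m/d
   = 0.3678 × 365 = 134 m/yr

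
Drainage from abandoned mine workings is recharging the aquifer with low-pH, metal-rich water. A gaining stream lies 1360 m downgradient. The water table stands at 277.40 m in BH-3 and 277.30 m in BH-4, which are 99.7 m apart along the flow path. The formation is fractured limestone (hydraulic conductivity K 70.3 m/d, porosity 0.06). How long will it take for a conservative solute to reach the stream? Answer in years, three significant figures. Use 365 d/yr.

Hydraulic gradient i = (277.40 − 277.30) / 99.7 = 0.10 / 99.7 = 0.001003
q = Ki = 70.3 × 0.001003 = 0.07051 m/d
Average linear velocity = 0.07051 / 0.06 = 1.175 m/d
t = L / v = 1360 / 1.175 = 1157 d
   = 1157 / 365 = 3.17 yr

3.17 years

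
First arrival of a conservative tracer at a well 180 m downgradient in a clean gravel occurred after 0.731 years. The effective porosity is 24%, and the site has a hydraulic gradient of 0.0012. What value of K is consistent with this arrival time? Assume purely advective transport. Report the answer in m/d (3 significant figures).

t = 0.731 years = 266.8 d
v = L / t = 180 / 266.8 = 0.6746 m/d
K = v · n / i = 0.6746 × 0.24 / 0.0012 = 135 m/d

135 m/d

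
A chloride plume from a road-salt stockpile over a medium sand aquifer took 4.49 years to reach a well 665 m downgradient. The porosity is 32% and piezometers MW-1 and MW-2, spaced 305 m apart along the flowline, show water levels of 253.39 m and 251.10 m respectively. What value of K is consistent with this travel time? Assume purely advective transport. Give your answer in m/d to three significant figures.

17.3 m/d

Hydraulic gradient i = (253.39 − 251.10) / 305 = 2.29 / 305 = 0.007508
t = 4.49 years = 1639 d
v = L / t = 665 / 1639 = 0.4058 m/d
K = v · n / i = 0.4058 × 0.32 / 0.007508 = 17.3 m/d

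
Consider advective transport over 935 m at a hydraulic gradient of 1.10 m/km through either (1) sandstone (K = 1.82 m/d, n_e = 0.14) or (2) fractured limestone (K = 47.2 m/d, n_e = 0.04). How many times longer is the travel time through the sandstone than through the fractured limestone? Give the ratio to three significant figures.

Unit 1 (sandstone): v = 1.82×0.0011/0.14 = 0.01430 m/d, t = 935/0.01430 = 65380 d
Unit 2 (fractured limestone): v = 47.2×0.0011/0.04 = 1.298 m/d, t = 935/1.298 = 720.3 d
t(sandstone) / t(fractured limestone) = 65380/720.3 = 90.8

90.8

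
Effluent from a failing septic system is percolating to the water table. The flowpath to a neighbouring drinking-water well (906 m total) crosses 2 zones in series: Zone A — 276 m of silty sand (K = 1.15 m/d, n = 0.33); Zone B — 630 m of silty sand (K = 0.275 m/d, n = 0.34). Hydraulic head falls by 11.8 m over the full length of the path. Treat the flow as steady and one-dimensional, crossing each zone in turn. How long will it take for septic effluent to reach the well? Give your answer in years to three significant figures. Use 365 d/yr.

Steady 1-D flow in series ⇒ the Darcy flux q is identical in every zone and the zone head losses add (resistances L/K in series).
Σ(L/K) = 276/1.15 + 630/0.275 = 240.0 + 2291 = 2531 d
q = ΔH / Σ(L/K) = 11.8 / 2531 = 0.004662 m/d (same in every zone)
Zone A: v = q/n = 0.004662/0.33 = 0.01413 m/d → t_A = 276/0.01413 = 19540 d
Zone B: v = q/n = 0.004662/0.34 = 0.01371 m/d → t_B = 630/0.01371 = 45940 d
Total t = 19540 + 45940 = 65480 d
   = 65480 / 365 = 179 yr

179 years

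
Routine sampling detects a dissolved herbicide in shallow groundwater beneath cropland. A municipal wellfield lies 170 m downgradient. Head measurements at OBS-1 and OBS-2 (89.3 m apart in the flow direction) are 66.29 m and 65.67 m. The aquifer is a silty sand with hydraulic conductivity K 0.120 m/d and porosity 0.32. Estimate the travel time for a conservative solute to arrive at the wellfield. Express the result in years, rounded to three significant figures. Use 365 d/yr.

Hydraulic gradient i = (66.29 − 65.67) / 89.3 = 0.62 / 89.3 = 0.006943
q = Ki = 0.120 × 0.006943 = 8.331e-4 m/d
v_s = q/n_e = 8.331e-4/0.32 = 0.002604 m/d
t = L / v = 170 / 0.002604 = 65290 d
   = 65290 / 365 = 179 yr

179 years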